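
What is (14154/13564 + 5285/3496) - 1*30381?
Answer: -360134518585/11854936 ≈ -30378.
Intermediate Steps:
(14154/13564 + 5285/3496) - 1*30381 = (14154*(1/13564) + 5285*(1/3496)) - 30381 = (7077/6782 + 5285/3496) - 30381 = 30292031/11854936 - 30381 = -360134518585/11854936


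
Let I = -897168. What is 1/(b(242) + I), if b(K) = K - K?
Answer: -1/897168 ≈ -1.1146e-6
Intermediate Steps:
b(K) = 0
1/(b(242) + I) = 1/(0 - 897168) = 1/(-897168) = -1/897168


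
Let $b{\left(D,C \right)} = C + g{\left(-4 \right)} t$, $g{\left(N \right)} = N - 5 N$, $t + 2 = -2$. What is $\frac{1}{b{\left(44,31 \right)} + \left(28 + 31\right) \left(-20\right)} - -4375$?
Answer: $\frac{5306874}{1213} \approx 4375.0$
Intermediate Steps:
$t = -4$ ($t = -2 - 2 = -4$)
$g{\left(N \right)} = - 4 N$
$b{\left(D,C \right)} = -64 + C$ ($b{\left(D,C \right)} = C + \left(-4\right) \left(-4\right) \left(-4\right) = C + 16 \left(-4\right) = C - 64 = -64 + C$)
$\frac{1}{b{\left(44,31 \right)} + \left(28 + 31\right) \left(-20\right)} - -4375 = \frac{1}{\left(-64 + 31\right) + \left(28 + 31\right) \left(-20\right)} - -4375 = \frac{1}{-33 + 59 \left(-20\right)} + 4375 = \frac{1}{-33 - 1180} + 4375 = \frac{1}{-1213} + 4375 = - \frac{1}{1213} + 4375 = \frac{5306874}{1213}$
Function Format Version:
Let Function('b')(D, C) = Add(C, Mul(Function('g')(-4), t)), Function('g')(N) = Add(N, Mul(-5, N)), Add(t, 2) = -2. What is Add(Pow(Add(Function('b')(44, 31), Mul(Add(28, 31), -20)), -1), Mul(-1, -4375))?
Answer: Rational(5306874, 1213) ≈ 4375.0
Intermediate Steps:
t = -4 (t = Add(-2, -2) = -4)
Function('g')(N) = Mul(-4, N)
Function('b')(D, C) = Add(-64, C) (Function('b')(D, C) = Add(C, Mul(Mul(-4, -4), -4)) = Add(C, Mul(16, -4)) = Add(C, -64) = Add(-64, C))
Add(Pow(Add(Function('b')(44, 31), Mul(Add(28, 31), -20)), -1), Mul(-1, -4375)) = Add(Pow(Add(Add(-64, 31), Mul(Add(28, 31), -20)), -1), Mul(-1, -4375)) = Add(Pow(Add(-33, Mul(59, -20)), -1), 4375) = Add(Pow(Add(-33, -1180), -1), 4375) = Add(Pow(-1213, -1), 4375) = Add(Rational(-1, 1213), 4375) = Rational(5306874, 1213)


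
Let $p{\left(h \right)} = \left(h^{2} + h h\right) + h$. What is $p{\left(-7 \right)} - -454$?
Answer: $545$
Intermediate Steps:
$p{\left(h \right)} = h + 2 h^{2}$ ($p{\left(h \right)} = \left(h^{2} + h^{2}\right) + h = 2 h^{2} + h = h + 2 h^{2}$)
$p{\left(-7 \right)} - -454 = - 7 \left(1 + 2 \left(-7\right)\right) - -454 = - 7 \left(1 - 14\right) + 454 = \left(-7\right) \left(-13\right) + 454 = 91 + 454 = 545$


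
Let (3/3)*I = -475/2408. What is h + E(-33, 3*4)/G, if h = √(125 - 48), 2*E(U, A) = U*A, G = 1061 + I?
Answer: -158928/851471 + √77 ≈ 8.5883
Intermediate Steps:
I = -475/2408 ≈ -0.19726
G = 2554413/2408 (G = 1061 - 475/2408 = 2554413/2408 ≈ 1060.8)
E(U, A) = A*U/2 (E(U, A) = (U*A)/2 = (A*U)/2 = A*U/2)
h = √77 ≈ 8.7750
h + E(-33, 3*4)/G = √77 + ((½)*(3*4)*(-33))/(2554413/2408) = √77 + ((½)*12*(-33))*(2408/2554413) = √77 - 198*2408/2554413 = √77 - 158928/851471 = -158928/851471 + √77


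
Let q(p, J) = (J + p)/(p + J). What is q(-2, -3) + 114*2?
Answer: 229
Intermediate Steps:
q(p, J) = 1 (q(p, J) = (J + p)/(J + p) = 1)
q(-2, -3) + 114*2 = 1 + 114*2 = 1 + 228 = 229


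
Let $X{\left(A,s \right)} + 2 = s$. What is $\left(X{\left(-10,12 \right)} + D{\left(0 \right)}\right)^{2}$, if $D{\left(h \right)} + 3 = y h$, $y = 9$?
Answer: $49$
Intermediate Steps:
$D{\left(h \right)} = -3 + 9 h$
$X{\left(A,s \right)} = -2 + s$
$\left(X{\left(-10,12 \right)} + D{\left(0 \right)}\right)^{2} = \left(\left(-2 + 12\right) + \left(-3 + 9 \cdot 0\right)\right)^{2} = \left(10 + \left(-3 + 0\right)\right)^{2} = \left(10 - 3\right)^{2} = 7^{2} = 49$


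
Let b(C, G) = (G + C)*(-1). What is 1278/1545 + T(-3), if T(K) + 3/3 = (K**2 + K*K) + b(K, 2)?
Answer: 9696/515 ≈ 18.827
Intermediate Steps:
b(C, G) = -C - G (b(C, G) = (C + G)*(-1) = -C - G)
T(K) = -3 - K + 2*K**2 (T(K) = -1 + ((K**2 + K*K) + (-K - 1*2)) = -1 + ((K**2 + K**2) + (-K - 2)) = -1 + (2*K**2 + (-2 - K)) = -1 + (-2 - K + 2*K**2) = -3 - K + 2*K**2)
1278/1545 + T(-3) = 1278/1545 + (-3 - 1*(-3) + 2*(-3)**2) = (1/1545)*1278 + (-3 + 3 + 2*9) = 426/515 + (-3 + 3 + 18) = 426/515 + 18 = 9696/515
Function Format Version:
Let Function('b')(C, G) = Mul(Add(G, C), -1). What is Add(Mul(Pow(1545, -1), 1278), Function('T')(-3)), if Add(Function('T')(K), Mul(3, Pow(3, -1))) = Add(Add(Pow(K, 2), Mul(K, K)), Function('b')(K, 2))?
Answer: Rational(9696, 515) ≈ 18.827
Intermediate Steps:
Function('b')(C, G) = Add(Mul(-1, C), Mul(-1, G)) (Function('b')(C, G) = Mul(Add(C, G), -1) = Add(Mul(-1, C), Mul(-1, G)))
Function('T')(K) = Add(-3, Mul(-1, K), Mul(2, Pow(K, 2))) (Function('T')(K) = Add(-1, Add(Add(Pow(K, 2), Mul(K, K)), Add(Mul(-1, K), Mul(-1, 2)))) = Add(-1, Add(Add(Pow(K, 2), Pow(K, 2)), Add(Mul(-1, K), -2))) = Add(-1, Add(Mul(2, Pow(K, 2)), Add(-2, Mul(-1, K)))) = Add(-1, Add(-2, Mul(-1, K), Mul(2, Pow(K, 2)))) = Add(-3, Mul(-1, K), Mul(2, Pow(K, 2))))
Add(Mul(Pow(1545, -1), 1278), Function('T')(-3)) = Add(Mul(Pow(1545, -1), 1278), Add(-3, Mul(-1, -3), Mul(2, Pow(-3, 2)))) = Add(Mul(Rational(1, 1545), 1278), Add(-3, 3, Mul(2, 9))) = Add(Rational(426, 515), Add(-3, 3, 18)) = Add(Rational(426, 515), 18) = Rational(9696, 515)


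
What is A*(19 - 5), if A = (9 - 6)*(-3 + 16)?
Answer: 546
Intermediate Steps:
A = 39 (A = 3*13 = 39)
A*(19 - 5) = 39*(19 - 5) = 39*14 = 546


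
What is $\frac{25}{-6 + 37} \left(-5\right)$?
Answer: $- \frac{125}{31} \approx -4.0323$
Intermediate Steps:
$\frac{25}{-6 + 37} \left(-5\right) = \frac{25}{31} \left(-5\right) = - \frac{125}{31}$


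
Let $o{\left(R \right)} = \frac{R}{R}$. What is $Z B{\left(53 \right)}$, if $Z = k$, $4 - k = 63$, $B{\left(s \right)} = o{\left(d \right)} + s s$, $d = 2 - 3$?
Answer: $-165790$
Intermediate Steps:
$d = -1$ ($d = 2 - 3 = -1$)
$o{\left(R \right)} = 1$
$B{\left(s \right)} = 1 + s^{2}$ ($B{\left(s \right)} = 1 + s s = 1 + s^{2}$)
$k = -59$ ($k = 4 - 63 = -59$)
$Z = -59$
$Z B{\left(53 \right)} = - 59 \left(1 + 53^{2}\right) = - 59 \left(1 + 2809\right) = \left(-59\right) 2810 = -165790$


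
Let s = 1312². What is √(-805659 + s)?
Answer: √915685 ≈ 956.91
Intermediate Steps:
s = 1721344
√(-805659 + s) = √(-805659 + 1721344) = √915685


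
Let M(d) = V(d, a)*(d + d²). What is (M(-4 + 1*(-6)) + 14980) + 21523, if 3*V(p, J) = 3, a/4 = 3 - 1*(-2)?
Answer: 36593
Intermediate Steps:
a = 20 (a = 4*(3 - 1*(-2)) = 4*(3 + 2) = 4*5 = 20)
V(p, J) = 1 (V(p, J) = (⅓)*3 = 1)
M(d) = d + d² (M(d) = 1*(d + d²) = d + d²)
(M(-4 + 1*(-6)) + 14980) + 21523 = ((-4 + 1*(-6))*(1 + (-4 + 1*(-6))) + 14980) + 21523 = ((-4 - 6)*(1 + (-4 - 6)) + 14980) + 21523 = (-10*(1 - 10) + 14980) + 21523 = (-10*(-9) + 14980) + 21523 = (90 + 14980) + 21523 = 15070 + 21523 = 36593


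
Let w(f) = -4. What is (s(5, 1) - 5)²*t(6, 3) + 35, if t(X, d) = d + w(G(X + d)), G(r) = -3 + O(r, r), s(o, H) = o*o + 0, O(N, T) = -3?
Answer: -365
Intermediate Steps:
s(o, H) = o² (s(o, H) = o² + 0 = o²)
G(r) = -6 (G(r) = -3 - 3 = -6)
t(X, d) = -4 + d (t(X, d) = d - 4 = -4 + d)
(s(5, 1) - 5)²*t(6, 3) + 35 = (5² - 5)²*(-4 + 3) + 35 = (25 - 5)²*(-1) + 35 = 20²*(-1) + 35 = 400*(-1) + 35 = -400 + 35 = -365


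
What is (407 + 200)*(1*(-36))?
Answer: -21852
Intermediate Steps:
(407 + 200)*(1*(-36)) = 607*(-36) = -21852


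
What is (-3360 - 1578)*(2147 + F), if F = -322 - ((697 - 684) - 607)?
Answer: -11945022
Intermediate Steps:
F = 272 (F = -322 - (13 - 607) = -322 - 1*(-594) = -322 + 594 = 272)
(-3360 - 1578)*(2147 + F) = (-3360 - 1578)*(2147 + 272) = -4938*2419 = -11945022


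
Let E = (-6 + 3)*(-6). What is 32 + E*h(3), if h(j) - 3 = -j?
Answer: 32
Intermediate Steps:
E = 18 (E = -3*(-6) = 18)
h(j) = 3 - j
32 + E*h(3) = 32 + 18*(3 - 1*3) = 32 + 18*(3 - 3) = 32 + 18*0 = 32 + 0 = 32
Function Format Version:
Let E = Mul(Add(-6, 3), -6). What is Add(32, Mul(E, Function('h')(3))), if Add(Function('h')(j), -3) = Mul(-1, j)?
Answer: 32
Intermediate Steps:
E = 18 (E = Mul(-3, -6) = 18)
Function('h')(j) = Add(3, Mul(-1, j))
Add(32, Mul(E, Function('h')(3))) = Add(32, Mul(18, Add(3, Mul(-1, 3)))) = Add(32, Mul(18, Add(3, -3))) = Add(32, Mul(18, 0)) = Add(32, 0) = 32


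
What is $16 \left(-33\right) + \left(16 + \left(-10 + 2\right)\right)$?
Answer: $-520$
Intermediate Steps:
$16 \left(-33\right) + \left(16 + \left(-10 + 2\right)\right) = -528 + \left(16 - 8\right) = -528 + 8 = -520$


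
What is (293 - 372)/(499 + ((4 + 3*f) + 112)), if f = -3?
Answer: -79/606 ≈ -0.13036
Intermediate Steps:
(293 - 372)/(499 + ((4 + 3*f) + 112)) = (293 - 372)/(499 + ((4 + 3*(-3)) + 112)) = -79/(499 + ((4 - 9) + 112)) = -79/(499 + (-5 + 112)) = -79/(499 + 107) = -79/606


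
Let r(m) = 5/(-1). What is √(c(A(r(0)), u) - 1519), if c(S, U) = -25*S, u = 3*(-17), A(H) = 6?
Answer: I*√1669 ≈ 40.853*I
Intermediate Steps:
r(m) = -5 (r(m) = 5*(-1) = -5)
u = -51
√(c(A(r(0)), u) - 1519) = √(-25*6 - 1519) = √(-150 - 1519) = √(-1669) = I*√1669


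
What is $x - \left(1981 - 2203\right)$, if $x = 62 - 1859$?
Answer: $-1575$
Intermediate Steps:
$x = -1797$ ($x = 62 - 1859 = -1797$)
$x - \left(1981 - 2203\right) = -1797 - \left(1981 - 2203\right) = -1797 - -222 = -1797 + 222 = -1575$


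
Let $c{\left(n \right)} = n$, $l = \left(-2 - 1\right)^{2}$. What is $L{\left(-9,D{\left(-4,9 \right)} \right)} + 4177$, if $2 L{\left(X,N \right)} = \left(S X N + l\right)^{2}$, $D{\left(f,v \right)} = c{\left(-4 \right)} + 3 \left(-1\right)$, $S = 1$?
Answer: $6769$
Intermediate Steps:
$l = 9$ ($l = \left(-3\right)^{2} = 9$)
$D{\left(f,v \right)} = -7$ ($D{\left(f,v \right)} = -4 + 3 \left(-1\right) = -4 - 3 = -7$)
$L{\left(X,N \right)} = \frac{\left(9 + N X\right)^{2}}{2}$ ($L{\left(X,N \right)} = \frac{\left(1 X N + 9\right)^{2}}{2} = \frac{\left(X N + 9\right)^{2}}{2} = \frac{\left(N X + 9\right)^{2}}{2} = \frac{\left(9 + N X\right)^{2}}{2}$)
$L{\left(-9,D{\left(-4,9 \right)} \right)} + 4177 = \frac{\left(9 - -63\right)^{2}}{2} + 4177 = \frac{\left(9 + 63\right)^{2}}{2} + 4177 = \frac{72^{2}}{2} + 4177 = \frac{1}{2} \cdot 5184 + 4177 = 2592 + 4177 = 6769$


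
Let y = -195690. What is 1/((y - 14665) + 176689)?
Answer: -1/33666 ≈ -2.9704e-5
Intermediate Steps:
1/((y - 14665) + 176689) = 1/((-195690 - 14665) + 176689) = 1/(-210355 + 176689) = 1/(-33666) = -1/33666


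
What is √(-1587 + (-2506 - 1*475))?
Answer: 2*I*√1142 ≈ 67.587*I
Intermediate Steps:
√(-1587 + (-2506 - 1*475)) = √(-1587 + (-2506 - 475)) = √(-1587 - 2981) = √(-4568) = 2*I*√1142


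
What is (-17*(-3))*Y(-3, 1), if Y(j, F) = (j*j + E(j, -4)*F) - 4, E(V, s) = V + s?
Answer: -102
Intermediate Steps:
Y(j, F) = -4 + j**2 + F*(-4 + j) (Y(j, F) = (j*j + (j - 4)*F) - 4 = (j**2 + (-4 + j)*F) - 4 = (j**2 + F*(-4 + j)) - 4 = -4 + j**2 + F*(-4 + j))
(-17*(-3))*Y(-3, 1) = (-17*(-3))*(-4 + (-3)**2 + 1*(-4 - 3)) = 51*(-4 + 9 + 1*(-7)) = 51*(-4 + 9 - 7) = 51*(-2) = -102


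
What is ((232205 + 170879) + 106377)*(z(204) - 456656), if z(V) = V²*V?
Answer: 4092504288688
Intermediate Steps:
z(V) = V³
((232205 + 170879) + 106377)*(z(204) - 456656) = ((232205 + 170879) + 106377)*(204³ - 456656) = (403084 + 106377)*(8489664 - 456656) = 509461*8033008 = 4092504288688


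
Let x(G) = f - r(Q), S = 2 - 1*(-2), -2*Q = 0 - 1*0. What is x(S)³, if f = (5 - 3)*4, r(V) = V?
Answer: 512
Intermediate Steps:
Q = 0 (Q = -(0 - 1*0)/2 = -(0 + 0)/2 = -½*0 = 0)
f = 8 (f = 2*4 = 8)
S = 4 (S = 2 + 2 = 4)
x(G) = 8 (x(G) = 8 - 1*0 = 8 + 0 = 8)
x(S)³ = 8³ = 512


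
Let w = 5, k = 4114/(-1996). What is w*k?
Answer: -10285/998 ≈ -10.306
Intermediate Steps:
k = -2057/998 (k = 4114*(-1/1996) = -2057/998 ≈ -2.0611)
w*k = 5*(-2057/998) = -10285/998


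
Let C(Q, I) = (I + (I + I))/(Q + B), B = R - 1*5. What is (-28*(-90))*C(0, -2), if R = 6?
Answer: -15120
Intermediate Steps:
B = 1 (B = 6 - 1*5 = 6 - 5 = 1)
C(Q, I) = 3*I/(1 + Q) (C(Q, I) = (I + (I + I))/(Q + 1) = (I + 2*I)/(1 + Q) = (3*I)/(1 + Q) = 3*I/(1 + Q))
(-28*(-90))*C(0, -2) = (-28*(-90))*(3*(-2)/(1 + 0)) = 2520*(3*(-2)/1) = 2520*(3*(-2)*1) = 2520*(-6) = -15120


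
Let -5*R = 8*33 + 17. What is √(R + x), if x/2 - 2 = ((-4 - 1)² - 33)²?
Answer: √1895/5 ≈ 8.7063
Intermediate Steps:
x = 132 (x = 4 + 2*((-4 - 1)² - 33)² = 4 + 2*((-5)² - 33)² = 4 + 2*(25 - 33)² = 4 + 2*(-8)² = 4 + 2*64 = 4 + 128 = 132)
R = -281/5 (R = -(8*33 + 17)/5 = -(264 + 17)/5 = -⅕*281 = -281/5 ≈ -56.200)
√(R + x) = √(-281/5 + 132) = √(379/5) = √1895/5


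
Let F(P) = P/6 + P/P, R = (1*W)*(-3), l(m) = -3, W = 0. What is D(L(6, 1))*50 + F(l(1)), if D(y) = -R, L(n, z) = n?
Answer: ½ ≈ 0.50000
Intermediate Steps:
R = 0 (R = (1*0)*(-3) = 0*(-3) = 0)
F(P) = 1 + P/6 (F(P) = P*(⅙) + 1 = P/6 + 1 = 1 + P/6)
D(y) = 0 (D(y) = -1*0 = 0)
D(L(6, 1))*50 + F(l(1)) = 0*50 + (1 + (⅙)*(-3)) = 0 + (1 - ½) = 0 + ½ = ½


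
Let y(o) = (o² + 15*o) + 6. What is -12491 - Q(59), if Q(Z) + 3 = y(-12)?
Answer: -12458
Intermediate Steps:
y(o) = 6 + o² + 15*o
Q(Z) = -33 (Q(Z) = -3 + (6 + (-12)² + 15*(-12)) = -3 + (6 + 144 - 180) = -3 - 30 = -33)
-12491 - Q(59) = -12491 - 1*(-33) = -12491 + 33 = -12458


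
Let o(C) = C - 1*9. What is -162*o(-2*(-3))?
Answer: 486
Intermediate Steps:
o(C) = -9 + C (o(C) = C - 9 = -9 + C)
-162*o(-2*(-3)) = -162*(-9 - 2*(-3)) = -162*(-9 + 6) = -162*(-3) = 486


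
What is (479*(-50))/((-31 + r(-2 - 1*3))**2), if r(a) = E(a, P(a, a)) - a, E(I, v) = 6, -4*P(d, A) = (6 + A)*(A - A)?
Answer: -479/8 ≈ -59.875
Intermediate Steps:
P(d, A) = 0 (P(d, A) = -(6 + A)*(A - A)/4 = -(6 + A)*0/4 = -1/4*0 = 0)
r(a) = 6 - a
(479*(-50))/((-31 + r(-2 - 1*3))**2) = (479*(-50))/((-31 + (6 - (-2 - 1*3)))**2) = -23950/(-31 + (6 - (-2 - 3)))**2 = -23950/(-31 + (6 - 1*(-5)))**2 = -23950/(-31 + (6 + 5))**2 = -23950/(-31 + 11)**2 = -23950/((-20)**2) = -23950/400 = -23950*1/400 = -479/8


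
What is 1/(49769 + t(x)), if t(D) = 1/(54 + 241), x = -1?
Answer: 295/14681856 ≈ 2.0093e-5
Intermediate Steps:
t(D) = 1/295
1/(49769 + t(x)) = 1/(49769 + 1/295) = 1/(14681856/295) = 295/14681856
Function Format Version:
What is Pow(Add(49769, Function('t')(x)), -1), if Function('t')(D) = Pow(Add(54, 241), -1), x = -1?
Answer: Rational(295, 14681856) ≈ 2.0093e-5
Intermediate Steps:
Function('t')(D) = Rational(1, 295) (Function('t')(D) = Pow(295, -1) = Rational(1, 295))
Pow(Add(49769, Function('t')(x)), -1) = Pow(Add(49769, Rational(1, 295)), -1) = Pow(Rational(14681856, 295), -1) = Rational(295, 14681856)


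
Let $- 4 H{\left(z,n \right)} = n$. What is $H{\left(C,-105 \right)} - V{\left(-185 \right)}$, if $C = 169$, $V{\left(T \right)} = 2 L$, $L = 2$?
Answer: $\frac{89}{4} \approx 22.25$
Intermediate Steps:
$V{\left(T \right)} = 4$ ($V{\left(T \right)} = 2 \cdot 2 = 4$)
$H{\left(z,n \right)} = - \frac{n}{4}$
$H{\left(C,-105 \right)} - V{\left(-185 \right)} = \left(- \frac{1}{4}\right) \left(-105\right) - 4 = \frac{105}{4} - 4 = \frac{89}{4}$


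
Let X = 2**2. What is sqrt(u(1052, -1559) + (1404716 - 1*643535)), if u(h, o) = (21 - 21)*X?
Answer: sqrt(761181) ≈ 872.46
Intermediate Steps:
X = 4
u(h, o) = 0 (u(h, o) = (21 - 21)*4 = 0*4 = 0)
sqrt(u(1052, -1559) + (1404716 - 1*643535)) = sqrt(0 + (1404716 - 1*643535)) = sqrt(0 + (1404716 - 643535)) = sqrt(0 + 761181) = sqrt(761181)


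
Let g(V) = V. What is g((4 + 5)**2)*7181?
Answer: 581661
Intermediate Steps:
g((4 + 5)**2)*7181 = (4 + 5)**2*7181 = 9**2*7181 = 81*7181 = 581661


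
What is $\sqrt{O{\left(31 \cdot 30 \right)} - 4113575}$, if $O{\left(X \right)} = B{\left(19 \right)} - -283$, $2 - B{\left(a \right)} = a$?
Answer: $i \sqrt{4113309} \approx 2028.1 i$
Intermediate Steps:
$B{\left(a \right)} = 2 - a$
$O{\left(X \right)} = 266$ ($O{\left(X \right)} = \left(2 - 19\right) - -283 = \left(2 - 19\right) + 283 = -17 + 283 = 266$)
$\sqrt{O{\left(31 \cdot 30 \right)} - 4113575} = \sqrt{266 - 4113575} = \sqrt{-4113309} = i \sqrt{4113309}$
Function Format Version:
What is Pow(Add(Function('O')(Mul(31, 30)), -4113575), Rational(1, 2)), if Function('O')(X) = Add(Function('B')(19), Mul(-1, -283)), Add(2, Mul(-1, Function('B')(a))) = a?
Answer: Mul(I, Pow(4113309, Rational(1, 2))) ≈ Mul(2028.1, I)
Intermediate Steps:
Function('B')(a) = Add(2, Mul(-1, a))
Function('O')(X) = 266 (Function('O')(X) = Add(Add(2, Mul(-1, 19)), Mul(-1, -283)) = Add(Add(2, -19), 283) = Add(-17, 283) = 266)
Pow(Add(Function('O')(Mul(31, 30)), -4113575), Rational(1, 2)) = Pow(Add(266, -4113575), Rational(1, 2)) = Pow(-4113309, Rational(1, 2)) = Mul(I, Pow(4113309, Rational(1, 2)))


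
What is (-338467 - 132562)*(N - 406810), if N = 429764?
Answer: -10811999666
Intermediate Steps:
(-338467 - 132562)*(N - 406810) = (-338467 - 132562)*(429764 - 406810) = -471029*22954 = -10811999666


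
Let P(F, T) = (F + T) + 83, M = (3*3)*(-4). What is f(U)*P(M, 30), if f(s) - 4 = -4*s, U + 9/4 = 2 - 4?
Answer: 1617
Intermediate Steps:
U = -17/4 (U = -9/4 + (2 - 4) = -9/4 - 2 = -17/4 ≈ -4.2500)
M = -36 (M = 9*(-4) = -36)
P(F, T) = 83 + F + T
f(s) = 4 - 4*s
f(U)*P(M, 30) = (4 - 4*(-17/4))*(83 - 36 + 30) = (4 + 17)*77 = 21*77 = 1617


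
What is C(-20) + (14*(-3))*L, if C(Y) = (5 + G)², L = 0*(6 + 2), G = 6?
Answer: 121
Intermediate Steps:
L = 0 (L = 0*8 = 0)
C(Y) = 121 (C(Y) = (5 + 6)² = 11² = 121)
C(-20) + (14*(-3))*L = 121 + (14*(-3))*0 = 121 - 42*0 = 121 + 0 = 121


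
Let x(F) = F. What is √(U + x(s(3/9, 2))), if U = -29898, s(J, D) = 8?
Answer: 7*I*√610 ≈ 172.89*I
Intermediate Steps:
√(U + x(s(3/9, 2))) = √(-29898 + 8) = √(-29890) = 7*I*√610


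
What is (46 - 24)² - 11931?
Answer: -11447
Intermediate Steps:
(46 - 24)² - 11931 = 22² - 11931 = 484 - 11931 = -11447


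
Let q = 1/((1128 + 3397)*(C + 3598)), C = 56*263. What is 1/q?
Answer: 82925150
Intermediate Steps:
C = 14728
q = 1/82925150 (q = 1/((1128 + 3397)*(14728 + 3598)) = 1/(4525*18326) = 1/82925150 ≈ 1.2059e-8)
1/q = 1/(1/82925150) = 82925150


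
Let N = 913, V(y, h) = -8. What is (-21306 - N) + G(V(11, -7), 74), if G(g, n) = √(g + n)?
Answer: -22219 + √66 ≈ -22211.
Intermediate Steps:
(-21306 - N) + G(V(11, -7), 74) = (-21306 - 1*913) + √(-8 + 74) = (-21306 - 913) + √66 = -22219 + √66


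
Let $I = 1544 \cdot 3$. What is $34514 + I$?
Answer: $39146$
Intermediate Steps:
$I = 4632$
$34514 + I = 34514 + 4632 = 39146$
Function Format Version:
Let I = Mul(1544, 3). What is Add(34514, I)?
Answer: 39146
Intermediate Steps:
I = 4632
Add(34514, I) = Add(34514, 4632) = 39146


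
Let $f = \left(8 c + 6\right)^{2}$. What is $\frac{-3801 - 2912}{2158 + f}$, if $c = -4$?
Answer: $- \frac{6713}{2834} \approx -2.3687$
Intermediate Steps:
$f = 676$ ($f = \left(8 \left(-4\right) + 6\right)^{2} = \left(-32 + 6\right)^{2} = \left(-26\right)^{2} = 676$)
$\frac{-3801 - 2912}{2158 + f} = \frac{-3801 - 2912}{2158 + 676} = - \frac{6713}{2834}$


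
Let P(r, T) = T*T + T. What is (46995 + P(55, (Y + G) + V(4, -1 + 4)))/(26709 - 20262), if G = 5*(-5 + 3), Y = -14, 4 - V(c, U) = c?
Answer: 15849/2149 ≈ 7.3751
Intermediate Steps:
V(c, U) = 4 - c
G = -10 (G = 5*(-2) = -10)
P(r, T) = T + T**2 (P(r, T) = T**2 + T = T + T**2)
(46995 + P(55, (Y + G) + V(4, -1 + 4)))/(26709 - 20262) = (46995 + ((-14 - 10) + (4 - 1*4))*(1 + ((-14 - 10) + (4 - 1*4))))/(26709 - 20262) = (46995 + (-24 + (4 - 4))*(1 + (-24 + (4 - 4))))/6447 = (46995 + (-24 + 0)*(1 + (-24 + 0)))*(1/6447) = (46995 - 24*(1 - 24))*(1/6447) = (46995 - 24*(-23))*(1/6447) = (46995 + 552)*(1/6447) = 47547*(1/6447) = 15849/2149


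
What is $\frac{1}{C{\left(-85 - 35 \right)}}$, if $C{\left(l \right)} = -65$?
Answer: $- \frac{1}{65} \approx -0.015385$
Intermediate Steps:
$\frac{1}{C{\left(-85 - 35 \right)}} = \frac{1}{-65} = - \frac{1}{65}$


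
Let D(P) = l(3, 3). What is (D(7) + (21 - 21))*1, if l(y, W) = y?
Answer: 3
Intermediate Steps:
D(P) = 3
(D(7) + (21 - 21))*1 = (3 + (21 - 21))*1 = (3 + 0)*1 = 3*1 = 3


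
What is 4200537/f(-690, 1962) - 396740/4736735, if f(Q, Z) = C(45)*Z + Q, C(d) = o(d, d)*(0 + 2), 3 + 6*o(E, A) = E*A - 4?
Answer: 1291566535601/416542791818 ≈ 3.1007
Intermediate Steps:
o(E, A) = -7/6 + A*E/6 (o(E, A) = -½ + (E*A - 4)/6 = -½ + (A*E - 4)/6 = -½ + (-4 + A*E)/6 = -½ + (-⅔ + A*E/6) = -7/6 + A*E/6)
C(d) = -7/3 + d²/3 (C(d) = (-7/6 + d*d/6)*(0 + 2) = (-7/6 + d²/6)*2 = -7/3 + d²/3)
f(Q, Z) = Q + 2018*Z/3 (f(Q, Z) = (-7/3 + (⅓)*45²)*Z + Q = (-7/3 + (⅓)*2025)*Z + Q = (-7/3 + 675)*Z + Q = 2018*Z/3 + Q = Q + 2018*Z/3)
4200537/f(-690, 1962) - 396740/4736735 = 4200537/(-690 + (2018/3)*1962) - 396740/4736735 = 4200537/(-690 + 1319772) - 396740*1/4736735 = 4200537/1319082 - 79348/947347 = 4200537*(1/1319082) - 79348/947347 = 1400179/439694 - 79348/947347 = 1291566535601/416542791818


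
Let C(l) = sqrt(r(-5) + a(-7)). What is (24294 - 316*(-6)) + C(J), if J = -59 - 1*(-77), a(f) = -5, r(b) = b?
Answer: 26190 + I*sqrt(10) ≈ 26190.0 + 3.1623*I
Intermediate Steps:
J = 18 (J = -59 + 77 = 18)
C(l) = I*sqrt(10) (C(l) = sqrt(-5 - 5) = sqrt(-10) = I*sqrt(10))
(24294 - 316*(-6)) + C(J) = (24294 - 316*(-6)) + I*sqrt(10) = (24294 + 1896) + I*sqrt(10) = 26190 + I*sqrt(10)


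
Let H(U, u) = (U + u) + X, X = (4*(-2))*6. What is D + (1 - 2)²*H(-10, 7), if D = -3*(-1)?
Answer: -48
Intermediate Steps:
X = -48 (X = -8*6 = -48)
H(U, u) = -48 + U + u (H(U, u) = (U + u) - 48 = -48 + U + u)
D = 3
D + (1 - 2)²*H(-10, 7) = 3 + (1 - 2)²*(-48 - 10 + 7) = 3 + (-1)²*(-51) = 3 + 1*(-51) = 3 - 51 = -48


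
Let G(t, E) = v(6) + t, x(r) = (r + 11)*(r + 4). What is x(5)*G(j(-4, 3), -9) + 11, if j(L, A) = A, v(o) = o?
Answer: 1307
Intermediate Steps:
x(r) = (4 + r)*(11 + r) (x(r) = (11 + r)*(4 + r) = (4 + r)*(11 + r))
G(t, E) = 6 + t
x(5)*G(j(-4, 3), -9) + 11 = (44 + 5² + 15*5)*(6 + 3) + 11 = (44 + 25 + 75)*9 + 11 = 144*9 + 11 = 1296 + 11 = 1307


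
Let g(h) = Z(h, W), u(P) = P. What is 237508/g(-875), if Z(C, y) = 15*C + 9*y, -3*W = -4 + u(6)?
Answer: -237508/13131 ≈ -18.088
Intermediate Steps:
W = -⅔ (W = -(-4 + 6)/3 = -⅓*2 = -⅔ ≈ -0.66667)
Z(C, y) = 9*y + 15*C
g(h) = -6 + 15*h (g(h) = 9*(-⅔) + 15*h = -6 + 15*h)
237508/g(-875) = 237508/(-6 + 15*(-875)) = 237508/(-6 - 13125) = 237508/(-13131) = 237508*(-1/13131) = -237508/13131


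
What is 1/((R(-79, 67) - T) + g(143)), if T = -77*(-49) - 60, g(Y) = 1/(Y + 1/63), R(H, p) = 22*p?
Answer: -9010/20173327 ≈ -0.00044663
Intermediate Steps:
g(Y) = 1/(1/63 + Y) (g(Y) = 1/(Y + 1/63) = 1/(1/63 + Y))
T = 3713 (T = 3773 - 60 = 3713)
1/((R(-79, 67) - T) + g(143)) = 1/((22*67 - 1*3713) + 63/(1 + 63*143)) = 1/((1474 - 3713) + 63/(1 + 9009)) = 1/(-2239 + 63/9010) = 1/(-20173327/9010) = -9010/20173327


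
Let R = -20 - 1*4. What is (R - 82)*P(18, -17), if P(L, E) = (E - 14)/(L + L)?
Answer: 1643/18 ≈ 91.278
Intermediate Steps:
P(L, E) = (-14 + E)/(2*L) (P(L, E) = (-14 + E)/((2*L)) = (-14 + E)*(1/(2*L)) = (-14 + E)/(2*L))
R = -24 (R = -20 - 4 = -24)
(R - 82)*P(18, -17) = (-24 - 82)*((½)*(-14 - 17)/18) = -53*(-31)/18 = -106*(-31/36) = 1643/18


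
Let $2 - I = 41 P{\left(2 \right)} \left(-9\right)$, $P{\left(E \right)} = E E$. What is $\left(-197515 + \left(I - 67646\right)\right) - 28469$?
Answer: $-292152$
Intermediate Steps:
$P{\left(E \right)} = E^{2}$
$I = 1478$ ($I = 2 - 41 \cdot 2^{2} \left(-9\right) = 2 - 41 \cdot 4 \left(-9\right) = 2 - 164 \left(-9\right) = 2 - -1476 = 2 + 1476 = 1478$)
$\left(-197515 + \left(I - 67646\right)\right) - 28469 = \left(-197515 + \left(1478 - 67646\right)\right) - 28469 = \left(-197515 - 66168\right) - 28469 = -263683 - 28469 = -292152$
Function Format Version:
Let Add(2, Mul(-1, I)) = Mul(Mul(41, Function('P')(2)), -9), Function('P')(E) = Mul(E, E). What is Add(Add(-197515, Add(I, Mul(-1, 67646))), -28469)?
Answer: -292152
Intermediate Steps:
Function('P')(E) = Pow(E, 2)
I = 1478 (I = Add(2, Mul(-1, Mul(Mul(41, Pow(2, 2)), -9))) = Add(2, Mul(-1, Mul(Mul(41, 4), -9))) = Add(2, Mul(-1, Mul(164, -9))) = Add(2, Mul(-1, -1476)) = Add(2, 1476) = 1478)
Add(Add(-197515, Add(I, Mul(-1, 67646))), -28469) = Add(Add(-197515, Add(1478, Mul(-1, 67646))), -28469) = Add(Add(-197515, Add(1478, -67646)), -28469) = Add(Add(-197515, -66168), -28469) = Add(-263683, -28469) = -292152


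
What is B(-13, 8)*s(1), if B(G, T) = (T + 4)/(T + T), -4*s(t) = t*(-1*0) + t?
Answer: -3/16 ≈ -0.18750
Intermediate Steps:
s(t) = -t/4 (s(t) = -(t*(-1*0) + t)/4 = -(t*0 + t)/4 = -(0 + t)/4 = -t/4)
B(G, T) = (4 + T)/(2*T) (B(G, T) = (4 + T)/((2*T)) = (4 + T)*(1/(2*T)) = (4 + T)/(2*T))
B(-13, 8)*s(1) = ((1/2)*(4 + 8)/8)*(-1/4*1) = ((1/2)*(1/8)*12)*(-1/4) = (3/4)*(-1/4) = -3/16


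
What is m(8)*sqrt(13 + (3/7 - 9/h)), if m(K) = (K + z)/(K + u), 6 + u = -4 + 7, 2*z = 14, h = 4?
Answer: 3*sqrt(2191)/14 ≈ 10.030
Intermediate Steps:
z = 7 (z = (1/2)*14 = 7)
u = -3 (u = -6 + (-4 + 7) = -6 + 3 = -3)
m(K) = (7 + K)/(-3 + K) (m(K) = (K + 7)/(K - 3) = (7 + K)/(-3 + K))
m(8)*sqrt(13 + (3/7 - 9/h)) = ((7 + 8)/(-3 + 8))*sqrt(13 + (3/7 - 9/4)) = (15/5)*sqrt(13 + (3*(1/7) - 9*1/4)) = ((1/5)*15)*sqrt(13 + (3/7 - 9/4)) = 3*sqrt(13 - 51/28) = 3*sqrt(313/28) = 3*(sqrt(2191)/14) = 3*sqrt(2191)/14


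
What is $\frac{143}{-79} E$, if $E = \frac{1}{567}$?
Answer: $- \frac{143}{44793} \approx -0.0031925$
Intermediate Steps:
$E = \frac{1}{567} \approx 0.0017637$
$\frac{143}{-79} E = \frac{143}{-79} \cdot \frac{1}{567} = 143 \left(- \frac{1}{79}\right) \frac{1}{567} = \left(- \frac{143}{79}\right) \frac{1}{567} = - \frac{143}{44793}$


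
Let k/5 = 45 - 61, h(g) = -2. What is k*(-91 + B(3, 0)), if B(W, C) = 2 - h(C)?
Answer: 6960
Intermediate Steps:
B(W, C) = 4 (B(W, C) = 2 - 1*(-2) = 2 + 2 = 4)
k = -80 (k = 5*(45 - 61) = 5*(-16) = -80)
k*(-91 + B(3, 0)) = -80*(-91 + 4) = -80*(-87) = 6960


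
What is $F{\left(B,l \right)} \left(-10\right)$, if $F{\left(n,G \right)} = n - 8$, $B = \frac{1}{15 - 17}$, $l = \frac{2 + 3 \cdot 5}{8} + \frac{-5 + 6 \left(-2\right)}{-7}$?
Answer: $85$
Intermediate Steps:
$l = \frac{255}{56}$ ($l = \left(2 + 15\right) \frac{1}{8} + \left(-5 - 12\right) \left(- \frac{1}{7}\right) = 17 \cdot \frac{1}{8} - - \frac{17}{7} = \frac{17}{8} + \frac{17}{7} = \frac{255}{56} \approx 4.5536$)
$B = - \frac{1}{2}$ ($B = \frac{1}{-2} = - \frac{1}{2} \approx -0.5$)
$F{\left(n,G \right)} = -8 + n$ ($F{\left(n,G \right)} = n - 8 = -8 + n$)
$F{\left(B,l \right)} \left(-10\right) = \left(-8 - \frac{1}{2}\right) \left(-10\right) = \left(- \frac{17}{2}\right) \left(-10\right) = 85$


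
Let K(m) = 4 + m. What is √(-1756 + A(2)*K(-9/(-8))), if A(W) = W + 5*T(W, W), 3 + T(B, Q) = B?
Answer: I*√28342/4 ≈ 42.088*I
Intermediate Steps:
T(B, Q) = -3 + B
A(W) = -15 + 6*W (A(W) = W + 5*(-3 + W) = W + (-15 + 5*W) = -15 + 6*W)
√(-1756 + A(2)*K(-9/(-8))) = √(-1756 + (-15 + 6*2)*(4 - 9/(-8))) = √(-1756 + (-15 + 12)*(4 - 9*(-⅛))) = √(-1756 - 3*(4 + 9/8)) = √(-1756 - 3*41/8) = √(-1756 - 123/8) = √(-14171/8) = I*√28342/4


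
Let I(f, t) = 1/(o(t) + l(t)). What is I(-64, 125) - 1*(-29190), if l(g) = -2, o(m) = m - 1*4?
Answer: 3473611/119 ≈ 29190.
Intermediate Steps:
o(m) = -4 + m (o(m) = m - 4 = -4 + m)
I(f, t) = 1/(-6 + t) (I(f, t) = 1/((-4 + t) - 2) = 1/(-6 + t))
I(-64, 125) - 1*(-29190) = 1/(-6 + 125) - 1*(-29190) = 1/119 + 29190 = 3473611/119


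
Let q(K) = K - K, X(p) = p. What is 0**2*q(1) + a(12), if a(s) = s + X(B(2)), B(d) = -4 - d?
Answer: 6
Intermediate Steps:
q(K) = 0
a(s) = -6 + s (a(s) = s + (-4 - 1*2) = s + (-4 - 2) = s - 6 = -6 + s)
0**2*q(1) + a(12) = 0**2*0 + (-6 + 12) = 0*0 + 6 = 0 + 6 = 6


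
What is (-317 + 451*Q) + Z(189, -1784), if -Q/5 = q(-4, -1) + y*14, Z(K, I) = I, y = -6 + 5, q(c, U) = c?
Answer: 38489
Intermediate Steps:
y = -1
Q = 90 (Q = -5*(-4 - 1*14) = -5*(-4 - 14) = -5*(-18) = 90)
(-317 + 451*Q) + Z(189, -1784) = (-317 + 451*90) - 1784 = (-317 + 40590) - 1784 = 40273 - 1784 = 38489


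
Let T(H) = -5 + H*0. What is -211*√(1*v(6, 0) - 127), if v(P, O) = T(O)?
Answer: -422*I*√33 ≈ -2424.2*I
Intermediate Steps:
T(H) = -5 (T(H) = -5 + 0 = -5)
v(P, O) = -5
-211*√(1*v(6, 0) - 127) = -211*√(1*(-5) - 127) = -211*√(-5 - 127) = -422*I*√33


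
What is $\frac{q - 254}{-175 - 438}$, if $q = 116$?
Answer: $\frac{138}{613} \approx 0.22512$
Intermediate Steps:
$\frac{q - 254}{-175 - 438} = \frac{116 - 254}{-175 - 438} = - \frac{138}{-613} = \left(-138\right) \left(- \frac{1}{613}\right) = \frac{138}{613}$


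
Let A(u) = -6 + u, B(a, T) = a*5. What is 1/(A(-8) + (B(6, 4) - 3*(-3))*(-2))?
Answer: -1/92 ≈ -0.010870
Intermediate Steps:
B(a, T) = 5*a
1/(A(-8) + (B(6, 4) - 3*(-3))*(-2)) = 1/((-6 - 8) + (5*6 - 3*(-3))*(-2)) = 1/(-14 + (30 + 9)*(-2)) = 1/(-14 + 39*(-2)) = 1/(-14 - 78) = 1/(-92) = -1/92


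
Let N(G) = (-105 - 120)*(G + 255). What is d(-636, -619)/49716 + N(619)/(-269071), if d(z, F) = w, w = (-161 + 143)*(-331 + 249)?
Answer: 282605561/371587051 ≈ 0.76054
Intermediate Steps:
w = 1476 (w = -18*(-82) = 1476)
N(G) = -57375 - 225*G (N(G) = -225*(255 + G) = -57375 - 225*G)
d(z, F) = 1476
d(-636, -619)/49716 + N(619)/(-269071) = 1476/49716 + (-57375 - 225*619)/(-269071) = 1476*(1/49716) + (-57375 - 139275)*(-1/269071) = 41/1381 - 196650*(-1/269071) = 41/1381 + 196650/269071 = 282605561/371587051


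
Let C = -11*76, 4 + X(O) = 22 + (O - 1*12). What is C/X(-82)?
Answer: 11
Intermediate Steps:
X(O) = 6 + O (X(O) = -4 + (22 + (O - 1*12)) = -4 + (22 + (O - 12)) = -4 + (22 + (-12 + O)) = -4 + (10 + O) = 6 + O)
C = -836
C/X(-82) = -836/(6 - 82) = -836/(-76) = -836*(-1/76) = 11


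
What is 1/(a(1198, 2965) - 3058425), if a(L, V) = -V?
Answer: -1/3061390 ≈ -3.2665e-7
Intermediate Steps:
1/(a(1198, 2965) - 3058425) = 1/(-1*2965 - 3058425) = 1/(-2965 - 3058425) = 1/(-3061390) = -1/3061390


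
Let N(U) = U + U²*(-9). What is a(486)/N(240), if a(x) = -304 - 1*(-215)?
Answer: 89/518160 ≈ 0.00017176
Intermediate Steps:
a(x) = -89 (a(x) = -304 + 215 = -89)
N(U) = U - 9*U²
a(486)/N(240) = -89*1/(240*(1 - 9*240)) = -89*1/(240*(1 - 2160)) = -89/(240*(-2159)) = -89/(-518160) = -89*(-1/518160) = 89/518160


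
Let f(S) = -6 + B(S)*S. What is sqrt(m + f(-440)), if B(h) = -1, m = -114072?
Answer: I*sqrt(113638) ≈ 337.1*I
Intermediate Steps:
f(S) = -6 - S
sqrt(m + f(-440)) = sqrt(-114072 + (-6 - 1*(-440))) = sqrt(-114072 + (-6 + 440)) = sqrt(-114072 + 434) = sqrt(-113638) = I*sqrt(113638)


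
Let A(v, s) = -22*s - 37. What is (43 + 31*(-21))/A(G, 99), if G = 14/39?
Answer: 608/2215 ≈ 0.27449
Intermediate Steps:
G = 14/39 (G = 14*(1/39) = 14/39 ≈ 0.35897)
A(v, s) = -37 - 22*s
(43 + 31*(-21))/A(G, 99) = (43 + 31*(-21))/(-37 - 22*99) = (43 - 651)/(-37 - 2178) = -608/(-2215) = -608*(-1/2215) = 608/2215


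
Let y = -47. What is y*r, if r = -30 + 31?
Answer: -47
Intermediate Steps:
r = 1
y*r = -47*1 = -47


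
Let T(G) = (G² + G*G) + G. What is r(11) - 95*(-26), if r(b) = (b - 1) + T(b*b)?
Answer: 31883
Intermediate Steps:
T(G) = G + 2*G² (T(G) = (G² + G²) + G = 2*G² + G = G + 2*G²)
r(b) = -1 + b + b²*(1 + 2*b²) (r(b) = (b - 1) + (b*b)*(1 + 2*(b*b)) = (-1 + b) + b²*(1 + 2*b²) = -1 + b + b²*(1 + 2*b²))
r(11) - 95*(-26) = (-1 + 11 + 11² + 2*11⁴) - 95*(-26) = (-1 + 11 + 121 + 2*14641) + 2470 = (-1 + 11 + 121 + 29282) + 2470 = 29413 + 2470 = 31883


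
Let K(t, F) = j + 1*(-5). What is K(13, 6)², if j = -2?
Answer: 49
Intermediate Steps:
K(t, F) = -7 (K(t, F) = -2 + 1*(-5) = -2 - 5 = -7)
K(13, 6)² = (-7)² = 49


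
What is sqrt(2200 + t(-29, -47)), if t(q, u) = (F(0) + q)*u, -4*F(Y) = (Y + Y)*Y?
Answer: sqrt(3563) ≈ 59.691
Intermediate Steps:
F(Y) = -Y**2/2 (F(Y) = -(Y + Y)*Y/4 = -2*Y*Y/4 = -Y**2/2)
t(q, u) = q*u (t(q, u) = (-1/2*0**2 + q)*u = (-1/2*0 + q)*u = (0 + q)*u = q*u)
sqrt(2200 + t(-29, -47)) = sqrt(2200 - 29*(-47)) = sqrt(2200 + 1363) = sqrt(3563)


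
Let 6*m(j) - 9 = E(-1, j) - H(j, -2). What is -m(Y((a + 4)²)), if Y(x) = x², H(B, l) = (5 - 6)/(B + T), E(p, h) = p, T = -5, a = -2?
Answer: -89/66 ≈ -1.3485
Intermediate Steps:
H(B, l) = -1/(-5 + B) (H(B, l) = (5 - 6)/(B - 5) = -1/(-5 + B))
m(j) = 4/3 + 1/(6*(-5 + j)) (m(j) = 3/2 + (-1 - (-1)/(-5 + j))/6 = 3/2 + (-1 + 1/(-5 + j))/6 = 3/2 + (-⅙ + 1/(6*(-5 + j))) = 4/3 + 1/(6*(-5 + j)))
-m(Y((a + 4)²)) = -(-39 + 8*((-2 + 4)²)²)/(6*(-5 + ((-2 + 4)²)²)) = -(-39 + 8*(2²)²)/(6*(-5 + (2²)²)) = -(-39 + 8*4²)/(6*(-5 + 4²)) = -(-39 + 8*16)/(6*(-5 + 16)) = -(-39 + 128)/(6*11) = -89/(6*11) = -1*89/66 = -89/66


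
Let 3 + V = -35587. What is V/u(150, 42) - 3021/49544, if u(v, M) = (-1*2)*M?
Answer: 440754299/1040424 ≈ 423.63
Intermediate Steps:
V = -35590 (V = -3 - 35587 = -35590)
u(v, M) = -2*M
V/u(150, 42) - 3021/49544 = -35590/((-2*42)) - 3021/49544 = -35590/(-84) - 3021*1/49544 = -35590*(-1/84) - 3021/49544 = 17795/42 - 3021/49544 = 440754299/1040424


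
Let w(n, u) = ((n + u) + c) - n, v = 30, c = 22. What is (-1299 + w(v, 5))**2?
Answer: 1617984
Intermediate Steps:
w(n, u) = 22 + u (w(n, u) = ((n + u) + 22) - n = (22 + n + u) - n = 22 + u)
(-1299 + w(v, 5))**2 = (-1299 + (22 + 5))**2 = (-1299 + 27)**2 = (-1272)**2 = 1617984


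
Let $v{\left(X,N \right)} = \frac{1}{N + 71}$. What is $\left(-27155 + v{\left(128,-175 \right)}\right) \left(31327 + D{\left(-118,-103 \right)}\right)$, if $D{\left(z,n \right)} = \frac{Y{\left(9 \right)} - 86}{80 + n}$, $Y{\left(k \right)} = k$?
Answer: $- \frac{1017527972179}{1196} \approx -8.5078 \cdot 10^{8}$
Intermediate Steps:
$D{\left(z,n \right)} = - \frac{77}{80 + n}$ ($D{\left(z,n \right)} = \frac{9 - 86}{80 + n} = - \frac{77}{80 + n}$)
$v{\left(X,N \right)} = \frac{1}{71 + N}$
$\left(-27155 + v{\left(128,-175 \right)}\right) \left(31327 + D{\left(-118,-103 \right)}\right) = \left(-27155 + \frac{1}{71 - 175}\right) \left(31327 - \frac{77}{80 - 103}\right) = \left(-27155 + \frac{1}{-104}\right) \left(31327 - \frac{77}{-23}\right) = \left(-27155 - \frac{1}{104}\right) \left(31327 - - \frac{77}{23}\right) = - \frac{2824121 \left(31327 + \frac{77}{23}\right)}{104} = \left(- \frac{2824121}{104}\right) \frac{720598}{23} = - \frac{1017527972179}{1196}$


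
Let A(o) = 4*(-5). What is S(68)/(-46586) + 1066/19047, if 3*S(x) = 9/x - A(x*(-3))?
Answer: 1122744729/20112666952 ≈ 0.055823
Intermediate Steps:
A(o) = -20
S(x) = 20/3 + 3/x (S(x) = (9/x - 1*(-20))/3 = (9/x + 20)/3 = (20 + 9/x)/3 = 20/3 + 3/x)
S(68)/(-46586) + 1066/19047 = (20/3 + 3/68)/(-46586) + 1066/19047 = (20/3 + 3*(1/68))*(-1/46586) + 1066*(1/19047) = (20/3 + 3/68)*(-1/46586) + 1066/19047 = (1369/204)*(-1/46586) + 1066/19047 = -1369/9503544 + 1066/19047 = 1122744729/20112666952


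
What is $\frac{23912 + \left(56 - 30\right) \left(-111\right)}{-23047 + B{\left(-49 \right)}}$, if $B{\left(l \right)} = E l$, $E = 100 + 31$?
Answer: $- \frac{10513}{14733} \approx -0.71357$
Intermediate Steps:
$E = 131$
$B{\left(l \right)} = 131 l$
$\frac{23912 + \left(56 - 30\right) \left(-111\right)}{-23047 + B{\left(-49 \right)}} = \frac{23912 + \left(56 - 30\right) \left(-111\right)}{-23047 + 131 \left(-49\right)} = \frac{23912 + 26 \left(-111\right)}{-23047 - 6419} = \frac{23912 - 2886}{-29466} = 21026 \left(- \frac{1}{29466}\right) = - \frac{10513}{14733}$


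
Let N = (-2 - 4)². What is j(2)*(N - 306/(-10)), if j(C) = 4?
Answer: 1332/5 ≈ 266.40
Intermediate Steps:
N = 36 (N = (-6)² = 36)
j(2)*(N - 306/(-10)) = 4*(36 - 306/(-10)) = 4*(36 - 306*(-1)/10) = 4*(36 - 18*(-17/10)) = 4*(36 + 153/5) = 4*(333/5) = 1332/5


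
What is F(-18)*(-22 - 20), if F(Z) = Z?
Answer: 756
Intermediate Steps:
F(-18)*(-22 - 20) = -18*(-22 - 20) = -18*(-42) = 756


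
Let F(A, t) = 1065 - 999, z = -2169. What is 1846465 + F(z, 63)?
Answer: 1846531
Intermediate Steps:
F(A, t) = 66
1846465 + F(z, 63) = 1846465 + 66 = 1846531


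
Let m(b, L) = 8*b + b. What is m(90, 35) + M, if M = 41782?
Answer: 42592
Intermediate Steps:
m(b, L) = 9*b
m(90, 35) + M = 9*90 + 41782 = 810 + 41782 = 42592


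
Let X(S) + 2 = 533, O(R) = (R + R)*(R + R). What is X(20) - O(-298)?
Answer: -354685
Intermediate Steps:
O(R) = 4*R² (O(R) = (2*R)*(2*R) = 4*R²)
X(S) = 531 (X(S) = -2 + 533 = 531)
X(20) - O(-298) = 531 - 4*(-298)² = 531 - 4*88804 = 531 - 1*355216 = 531 - 355216 = -354685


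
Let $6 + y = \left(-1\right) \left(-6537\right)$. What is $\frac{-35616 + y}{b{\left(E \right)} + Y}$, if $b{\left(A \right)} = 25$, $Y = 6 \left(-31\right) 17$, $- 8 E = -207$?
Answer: $\frac{29085}{3137} \approx 9.2716$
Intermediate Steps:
$E = \frac{207}{8}$ ($E = \left(- \frac{1}{8}\right) \left(-207\right) = \frac{207}{8} \approx 25.875$)
$Y = -3162$ ($Y = \left(-186\right) 17 = -3162$)
$y = 6531$ ($y = -6 - -6537 = -6 + 6537 = 6531$)
$\frac{-35616 + y}{b{\left(E \right)} + Y} = \frac{-35616 + 6531}{25 - 3162} = - \frac{29085}{-3137} = \left(-29085\right) \left(- \frac{1}{3137}\right) = \frac{29085}{3137}$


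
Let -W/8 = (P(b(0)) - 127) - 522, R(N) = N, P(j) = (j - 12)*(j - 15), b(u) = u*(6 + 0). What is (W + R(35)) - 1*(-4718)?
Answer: 8505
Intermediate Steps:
b(u) = 6*u (b(u) = u*6 = 6*u)
P(j) = (-15 + j)*(-12 + j) (P(j) = (-12 + j)*(-15 + j) = (-15 + j)*(-12 + j))
W = 3752 (W = -8*(((180 + (6*0)**2 - 162*0) - 127) - 522) = -8*(((180 + 0**2 - 27*0) - 127) - 522) = -8*(((180 + 0 + 0) - 127) - 522) = -8*((180 - 127) - 522) = -8*(53 - 522) = -8*(-469) = 3752)
(W + R(35)) - 1*(-4718) = (3752 + 35) - 1*(-4718) = 3787 + 4718 = 8505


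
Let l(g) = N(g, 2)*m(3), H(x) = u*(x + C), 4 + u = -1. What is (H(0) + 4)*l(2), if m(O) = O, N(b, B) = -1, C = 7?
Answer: 93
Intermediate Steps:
u = -5 (u = -4 - 1 = -5)
H(x) = -35 - 5*x (H(x) = -5*(x + 7) = -5*(7 + x) = -35 - 5*x)
l(g) = -3 (l(g) = -1*3 = -3)
(H(0) + 4)*l(2) = ((-35 - 5*0) + 4)*(-3) = ((-35 + 0) + 4)*(-3) = (-35 + 4)*(-3) = -31*(-3) = 93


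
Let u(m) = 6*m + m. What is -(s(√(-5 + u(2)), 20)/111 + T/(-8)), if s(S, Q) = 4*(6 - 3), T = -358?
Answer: -6639/148 ≈ -44.858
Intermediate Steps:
u(m) = 7*m
s(S, Q) = 12 (s(S, Q) = 4*3 = 12)
-(s(√(-5 + u(2)), 20)/111 + T/(-8)) = -(12/111 - 358/(-8)) = -(12*(1/111) - 358*(-⅛)) = -(4/37 + 179/4) = -1*6639/148 = -6639/148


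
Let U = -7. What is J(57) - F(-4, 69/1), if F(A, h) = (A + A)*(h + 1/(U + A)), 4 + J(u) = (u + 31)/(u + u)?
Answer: 343624/627 ≈ 548.04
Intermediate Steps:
J(u) = -4 + (31 + u)/(2*u) (J(u) = -4 + (u + 31)/(u + u) = -4 + (31 + u)/((2*u)) = -4 + (31 + u)*(1/(2*u)) = -4 + (31 + u)/(2*u))
F(A, h) = 2*A*(h + 1/(-7 + A)) (F(A, h) = (A + A)*(h + 1/(-7 + A)) = (2*A)*(h + 1/(-7 + A)) = 2*A*(h + 1/(-7 + A)))
J(57) - F(-4, 69/1) = (½)*(31 - 7*57)/57 - 2*(-4)*(1 - 483/1 - 276/1)/(-7 - 4) = (½)*(1/57)*(31 - 399) - 2*(-4)*(1 - 483 - 276)/(-11) = (½)*(1/57)*(-368) - 2*(-4)*(-1)*(1 - 7*69 - 4*69)/11 = -184/57 - 2*(-4)*(-1)*(1 - 483 - 276)/11 = -184/57 - 2*(-4)*(-1)*(-758)/11 = -184/57 - 1*(-6064/11) = -184/57 + 6064/11 = 343624/627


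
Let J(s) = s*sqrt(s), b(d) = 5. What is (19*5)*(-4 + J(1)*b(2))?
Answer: 95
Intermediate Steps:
J(s) = s**(3/2)
(19*5)*(-4 + J(1)*b(2)) = (19*5)*(-4 + 1**(3/2)*5) = 95*(-4 + 1*5) = 95*(-4 + 5) = 95*1 = 95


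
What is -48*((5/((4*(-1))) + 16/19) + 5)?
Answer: -4188/19 ≈ -220.42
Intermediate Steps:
-48*((5/((4*(-1))) + 16/19) + 5) = -48*((5/(-4) + 16*(1/19)) + 5) = -48*((5*(-1/4) + 16/19) + 5) = -48*((-5/4 + 16/19) + 5) = -48*(-31/76 + 5) = -48*349/76 = -4188/19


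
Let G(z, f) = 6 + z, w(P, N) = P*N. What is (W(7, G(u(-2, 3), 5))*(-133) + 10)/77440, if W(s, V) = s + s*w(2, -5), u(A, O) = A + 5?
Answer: 8389/77440 ≈ 0.10833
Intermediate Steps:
u(A, O) = 5 + A
w(P, N) = N*P
W(s, V) = -9*s (W(s, V) = s + s*(-5*2) = s + s*(-10) = s - 10*s = -9*s)
(W(7, G(u(-2, 3), 5))*(-133) + 10)/77440 = (-9*7*(-133) + 10)/77440 = (-63*(-133) + 10)*(1/77440) = (8379 + 10)*(1/77440) = 8389*(1/77440) = 8389/77440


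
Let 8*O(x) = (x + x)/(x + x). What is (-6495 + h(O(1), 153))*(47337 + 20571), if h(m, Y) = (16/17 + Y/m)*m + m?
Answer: -14642305983/34 ≈ -4.3066e+8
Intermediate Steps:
O(x) = ⅛ (O(x) = ((x + x)/(x + x))/8 = ((2*x)/((2*x)))/8 = ((2*x)*(1/(2*x)))/8 = (⅛)*1 = ⅛)
h(m, Y) = m + m*(16/17 + Y/m) (h(m, Y) = (16*(1/17) + Y/m)*m + m = (16/17 + Y/m)*m + m = m*(16/17 + Y/m) + m = m + m*(16/17 + Y/m))
(-6495 + h(O(1), 153))*(47337 + 20571) = (-6495 + (153 + (33/17)*(⅛)))*(47337 + 20571) = (-6495 + (153 + 33/136))*67908 = (-6495 + 20841/136)*67908 = -862479/136*67908 = -14642305983/34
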